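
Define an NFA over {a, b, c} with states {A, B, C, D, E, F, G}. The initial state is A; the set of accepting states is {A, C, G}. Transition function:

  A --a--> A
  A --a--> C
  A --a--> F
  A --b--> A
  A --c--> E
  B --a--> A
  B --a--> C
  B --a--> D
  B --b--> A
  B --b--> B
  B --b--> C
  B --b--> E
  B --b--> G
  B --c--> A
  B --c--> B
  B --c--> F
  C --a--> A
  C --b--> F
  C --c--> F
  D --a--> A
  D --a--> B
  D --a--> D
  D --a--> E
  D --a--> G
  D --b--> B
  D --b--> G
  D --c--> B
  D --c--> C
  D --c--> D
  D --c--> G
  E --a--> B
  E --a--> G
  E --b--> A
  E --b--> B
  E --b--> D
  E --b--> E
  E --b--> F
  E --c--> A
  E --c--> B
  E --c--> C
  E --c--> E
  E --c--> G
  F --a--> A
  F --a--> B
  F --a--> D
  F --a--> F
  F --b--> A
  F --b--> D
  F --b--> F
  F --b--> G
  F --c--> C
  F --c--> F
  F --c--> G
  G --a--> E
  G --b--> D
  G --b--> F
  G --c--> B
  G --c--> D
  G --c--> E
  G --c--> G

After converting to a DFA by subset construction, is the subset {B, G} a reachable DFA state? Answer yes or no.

yes

Start state of the DFA: {A}.
{A} --a--> {A, C, F}  [new]
{A} --b--> {A}  [seen]
{A} --c--> {E}  [new]
{A, C, F} --a--> {A, B, C, D, F}  [new]
{A, C, F} --b--> {A, D, F, G}  [new]
{A, C, F} --c--> {C, E, F, G}  [new]
{E} --a--> {B, G}  [new]
{E} --b--> {A, B, D, E, F}  [new]
{E} --c--> {A, B, C, E, G}  [new]
{A, B, C, D, F} --a--> {A, B, C, D, E, F, G}  [new]
{A, B, C, D, F} --b--> {A, B, C, D, E, F, G}  [seen]
{A, B, C, D, F} --c--> {A, B, C, D, E, F, G}  [seen]
{A, D, F, G} --a--> {A, B, C, D, E, F, G}  [seen]
{A, D, F, G} --b--> {A, B, D, F, G}  [new]
{A, D, F, G} --c--> {B, C, D, E, F, G}  [new]
{C, E, F, G} --a--> {A, B, D, E, F, G}  [new]
{C, E, F, G} --b--> {A, B, D, E, F, G}  [seen]
{C, E, F, G} --c--> {A, B, C, D, E, F, G}  [seen]
{B, G} --a--> {A, C, D, E}  [new]
{B, G} --b--> {A, B, C, D, E, F, G}  [seen]
{B, G} --c--> {A, B, D, E, F, G}  [seen]
{A, B, D, E, F} --a--> {A, B, C, D, E, F, G}  [seen]
{A, B, D, E, F} --b--> {A, B, C, D, E, F, G}  [seen]
{A, B, D, E, F} --c--> {A, B, C, D, E, F, G}  [seen]
{A, B, C, E, G} --a--> {A, B, C, D, E, F, G}  [seen]
{A, B, C, E, G} --b--> {A, B, C, D, E, F, G}  [seen]
{A, B, C, E, G} --c--> {A, B, C, D, E, F, G}  [seen]
{A, B, C, D, E, F, G} --a--> {A, B, C, D, E, F, G}  [seen]
{A, B, C, D, E, F, G} --b--> {A, B, C, D, E, F, G}  [seen]
{A, B, C, D, E, F, G} --c--> {A, B, C, D, E, F, G}  [seen]
{A, B, D, F, G} --a--> {A, B, C, D, E, F, G}  [seen]
{A, B, D, F, G} --b--> {A, B, C, D, E, F, G}  [seen]
{A, B, D, F, G} --c--> {A, B, C, D, E, F, G}  [seen]
{B, C, D, E, F, G} --a--> {A, B, C, D, E, F, G}  [seen]
{B, C, D, E, F, G} --b--> {A, B, C, D, E, F, G}  [seen]
{B, C, D, E, F, G} --c--> {A, B, C, D, E, F, G}  [seen]
{A, B, D, E, F, G} --a--> {A, B, C, D, E, F, G}  [seen]
{A, B, D, E, F, G} --b--> {A, B, C, D, E, F, G}  [seen]
{A, B, D, E, F, G} --c--> {A, B, C, D, E, F, G}  [seen]
{A, C, D, E} --a--> {A, B, C, D, E, F, G}  [seen]
{A, C, D, E} --b--> {A, B, D, E, F, G}  [seen]
{A, C, D, E} --c--> {A, B, C, D, E, F, G}  [seen]
Reachable DFA states: {A}, {A, C, F}, {E}, {A, B, C, D, F}, {A, D, F, G}, {C, E, F, G}, {B, G}, {A, B, D, E, F}, {A, B, C, E, G}, {A, B, C, D, E, F, G}, {A, B, D, F, G}, {B, C, D, E, F, G}, {A, B, D, E, F, G}, {A, C, D, E}.
{B, G} is among them.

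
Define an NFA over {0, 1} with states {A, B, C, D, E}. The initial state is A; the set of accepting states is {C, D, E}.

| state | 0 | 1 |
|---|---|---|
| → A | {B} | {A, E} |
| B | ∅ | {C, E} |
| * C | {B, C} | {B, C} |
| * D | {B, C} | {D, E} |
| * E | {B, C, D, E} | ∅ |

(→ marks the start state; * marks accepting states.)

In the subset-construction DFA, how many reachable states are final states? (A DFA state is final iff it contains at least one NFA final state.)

5

Start state of the DFA: {A}.
{A} --0--> {B}  [new]
{A} --1--> {A, E}  [new]
{B} --0--> ∅  [new]
{B} --1--> {C, E}  [new]
{A, E} --0--> {B, C, D, E}  [new]
{A, E} --1--> {A, E}  [seen]
∅ --0--> ∅  [seen]
∅ --1--> ∅  [seen]
{C, E} --0--> {B, C, D, E}  [seen]
{C, E} --1--> {B, C}  [new]
{B, C, D, E} --0--> {B, C, D, E}  [seen]
{B, C, D, E} --1--> {B, C, D, E}  [seen]
{B, C} --0--> {B, C}  [seen]
{B, C} --1--> {B, C, E}  [new]
{B, C, E} --0--> {B, C, D, E}  [seen]
{B, C, E} --1--> {B, C, E}  [seen]
Reachable DFA states: {A}, {B}, {A, E}, ∅, {C, E}, {B, C, D, E}, {B, C}, {B, C, E}.
Accepting DFA states (contain an NFA accepting state): {A, E}, {C, E}, {B, C, D, E}, {B, C}, {B, C, E}.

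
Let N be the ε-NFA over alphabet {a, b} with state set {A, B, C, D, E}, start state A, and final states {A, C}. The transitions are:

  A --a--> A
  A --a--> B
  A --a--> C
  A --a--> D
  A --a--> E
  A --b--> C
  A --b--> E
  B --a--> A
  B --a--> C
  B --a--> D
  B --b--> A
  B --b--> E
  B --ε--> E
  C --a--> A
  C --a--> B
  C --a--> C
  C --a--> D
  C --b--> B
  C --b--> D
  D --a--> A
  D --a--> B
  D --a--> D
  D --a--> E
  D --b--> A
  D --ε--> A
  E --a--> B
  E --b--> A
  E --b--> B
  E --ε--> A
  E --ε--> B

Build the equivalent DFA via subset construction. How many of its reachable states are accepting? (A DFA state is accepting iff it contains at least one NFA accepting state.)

3

Start state of the DFA: {A} (ε-closure of the NFA start).
{A} --a--> {A, B, C, D, E}  [new]
{A} --b--> {A, B, C, E}  [new]
{A, B, C, D, E} --a--> {A, B, C, D, E}  [seen]
{A, B, C, D, E} --b--> {A, B, C, D, E}  [seen]
{A, B, C, E} --a--> {A, B, C, D, E}  [seen]
{A, B, C, E} --b--> {A, B, C, D, E}  [seen]
Reachable DFA states: {A}, {A, B, C, D, E}, {A, B, C, E}.
Accepting DFA states (contain an NFA accepting state): {A}, {A, B, C, D, E}, {A, B, C, E}.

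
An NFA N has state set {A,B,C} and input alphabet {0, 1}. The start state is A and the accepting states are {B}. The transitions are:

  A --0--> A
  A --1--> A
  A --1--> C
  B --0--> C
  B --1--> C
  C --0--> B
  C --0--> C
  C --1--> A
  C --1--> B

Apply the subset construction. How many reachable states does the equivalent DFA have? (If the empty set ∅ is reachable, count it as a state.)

Start state of the DFA: {A}.
{A} --0--> {A}  [seen]
{A} --1--> {A,C}  [new]
{A,C} --0--> {A,B,C}  [new]
{A,C} --1--> {A,B,C}  [seen]
{A,B,C} --0--> {A,B,C}  [seen]
{A,B,C} --1--> {A,B,C}  [seen]
Reachable DFA states: {A}, {A,C}, {A,B,C}.

3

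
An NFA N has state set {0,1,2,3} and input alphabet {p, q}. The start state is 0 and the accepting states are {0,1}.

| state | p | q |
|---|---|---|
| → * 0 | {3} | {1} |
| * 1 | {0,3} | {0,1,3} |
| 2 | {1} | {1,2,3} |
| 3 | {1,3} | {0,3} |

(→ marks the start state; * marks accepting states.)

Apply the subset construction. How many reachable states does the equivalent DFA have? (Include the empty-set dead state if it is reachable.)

6

Start state of the DFA: {0}.
{0} --p--> {3}  [new]
{0} --q--> {1}  [new]
{3} --p--> {1,3}  [new]
{3} --q--> {0,3}  [new]
{1} --p--> {0,3}  [seen]
{1} --q--> {0,1,3}  [new]
{1,3} --p--> {0,1,3}  [seen]
{1,3} --q--> {0,1,3}  [seen]
{0,3} --p--> {1,3}  [seen]
{0,3} --q--> {0,1,3}  [seen]
{0,1,3} --p--> {0,1,3}  [seen]
{0,1,3} --q--> {0,1,3}  [seen]
Reachable DFA states: {0}, {3}, {1}, {1,3}, {0,3}, {0,1,3}.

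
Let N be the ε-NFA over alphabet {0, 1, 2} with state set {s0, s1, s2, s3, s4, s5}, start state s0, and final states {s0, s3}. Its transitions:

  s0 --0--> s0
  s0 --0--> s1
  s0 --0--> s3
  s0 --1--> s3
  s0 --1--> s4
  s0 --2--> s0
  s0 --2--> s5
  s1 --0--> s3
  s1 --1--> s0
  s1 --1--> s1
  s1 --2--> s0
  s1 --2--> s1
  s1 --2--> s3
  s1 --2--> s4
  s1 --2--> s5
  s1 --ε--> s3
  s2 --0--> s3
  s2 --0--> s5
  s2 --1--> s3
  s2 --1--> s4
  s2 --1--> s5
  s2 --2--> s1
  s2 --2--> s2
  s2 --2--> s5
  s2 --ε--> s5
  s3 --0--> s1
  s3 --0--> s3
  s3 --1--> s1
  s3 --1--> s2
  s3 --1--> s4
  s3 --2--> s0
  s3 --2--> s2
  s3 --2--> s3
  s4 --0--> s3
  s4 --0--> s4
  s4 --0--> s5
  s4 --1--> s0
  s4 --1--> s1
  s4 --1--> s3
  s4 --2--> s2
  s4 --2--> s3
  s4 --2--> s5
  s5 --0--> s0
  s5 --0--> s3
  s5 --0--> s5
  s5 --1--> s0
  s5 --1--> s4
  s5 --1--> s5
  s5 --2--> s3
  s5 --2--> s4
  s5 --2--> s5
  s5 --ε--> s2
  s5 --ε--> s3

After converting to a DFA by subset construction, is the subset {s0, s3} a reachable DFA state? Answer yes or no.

Start state of the DFA: {s0} (ε-closure of the NFA start).
{s0} --0--> {s0, s1, s3}  [new]
{s0} --1--> {s3, s4}  [new]
{s0} --2--> {s0, s2, s3, s5}  [new]
{s0, s1, s3} --0--> {s0, s1, s3}  [seen]
{s0, s1, s3} --1--> {s0, s1, s2, s3, s4, s5}  [new]
{s0, s1, s3} --2--> {s0, s1, s2, s3, s4, s5}  [seen]
{s3, s4} --0--> {s1, s2, s3, s4, s5}  [new]
{s3, s4} --1--> {s0, s1, s2, s3, s4, s5}  [seen]
{s3, s4} --2--> {s0, s2, s3, s5}  [seen]
{s0, s2, s3, s5} --0--> {s0, s1, s2, s3, s5}  [new]
{s0, s2, s3, s5} --1--> {s0, s1, s2, s3, s4, s5}  [seen]
{s0, s2, s3, s5} --2--> {s0, s1, s2, s3, s4, s5}  [seen]
{s0, s1, s2, s3, s4, s5} --0--> {s0, s1, s2, s3, s4, s5}  [seen]
{s0, s1, s2, s3, s4, s5} --1--> {s0, s1, s2, s3, s4, s5}  [seen]
{s0, s1, s2, s3, s4, s5} --2--> {s0, s1, s2, s3, s4, s5}  [seen]
{s1, s2, s3, s4, s5} --0--> {s0, s1, s2, s3, s4, s5}  [seen]
{s1, s2, s3, s4, s5} --1--> {s0, s1, s2, s3, s4, s5}  [seen]
{s1, s2, s3, s4, s5} --2--> {s0, s1, s2, s3, s4, s5}  [seen]
{s0, s1, s2, s3, s5} --0--> {s0, s1, s2, s3, s5}  [seen]
{s0, s1, s2, s3, s5} --1--> {s0, s1, s2, s3, s4, s5}  [seen]
{s0, s1, s2, s3, s5} --2--> {s0, s1, s2, s3, s4, s5}  [seen]
Reachable DFA states: {s0}, {s0, s1, s3}, {s3, s4}, {s0, s2, s3, s5}, {s0, s1, s2, s3, s4, s5}, {s1, s2, s3, s4, s5}, {s0, s1, s2, s3, s5}.
{s0, s3} is not among them.

no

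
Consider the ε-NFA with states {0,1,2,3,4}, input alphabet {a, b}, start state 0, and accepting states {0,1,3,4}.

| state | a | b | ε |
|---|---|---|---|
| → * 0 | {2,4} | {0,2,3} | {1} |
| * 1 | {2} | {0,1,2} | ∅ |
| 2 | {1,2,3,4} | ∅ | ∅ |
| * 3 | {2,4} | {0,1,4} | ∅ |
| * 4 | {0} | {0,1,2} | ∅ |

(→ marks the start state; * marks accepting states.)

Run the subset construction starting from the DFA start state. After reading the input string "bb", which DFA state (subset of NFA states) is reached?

Start: {0,1}.
δ(0,b) = {0,2,3}; δ(1,b) = {0,1,2}.
Union: {0,1,2,3}.
After b: {0,1,2,3}.
δ(0,b) = {0,2,3}; δ(1,b) = {0,1,2}; δ(2,b) = ∅; δ(3,b) = {0,1,4}.
Union: {0,1,2,3,4}.
After b: {0,1,2,3,4}.

{0,1,2,3,4}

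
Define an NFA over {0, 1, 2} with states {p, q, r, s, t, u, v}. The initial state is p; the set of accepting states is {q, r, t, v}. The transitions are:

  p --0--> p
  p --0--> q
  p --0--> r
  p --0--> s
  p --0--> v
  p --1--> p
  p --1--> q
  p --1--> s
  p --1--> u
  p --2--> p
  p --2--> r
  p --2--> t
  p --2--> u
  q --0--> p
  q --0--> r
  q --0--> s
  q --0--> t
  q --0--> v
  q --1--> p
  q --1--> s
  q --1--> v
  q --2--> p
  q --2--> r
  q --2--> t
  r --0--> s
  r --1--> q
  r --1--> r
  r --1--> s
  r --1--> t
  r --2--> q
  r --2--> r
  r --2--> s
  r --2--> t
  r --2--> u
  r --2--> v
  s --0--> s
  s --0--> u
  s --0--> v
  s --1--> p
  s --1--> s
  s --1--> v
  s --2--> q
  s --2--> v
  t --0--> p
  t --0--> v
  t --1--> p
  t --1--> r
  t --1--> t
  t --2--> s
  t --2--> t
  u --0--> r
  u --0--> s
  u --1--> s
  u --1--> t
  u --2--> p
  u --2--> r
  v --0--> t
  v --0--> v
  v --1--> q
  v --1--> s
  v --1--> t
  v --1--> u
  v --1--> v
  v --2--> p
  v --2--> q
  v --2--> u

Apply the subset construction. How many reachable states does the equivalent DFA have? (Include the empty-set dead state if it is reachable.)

9

Start state of the DFA: {p}.
{p} --0--> {p, q, r, s, v}  [new]
{p} --1--> {p, q, s, u}  [new]
{p} --2--> {p, r, t, u}  [new]
{p, q, r, s, v} --0--> {p, q, r, s, t, u, v}  [new]
{p, q, r, s, v} --1--> {p, q, r, s, t, u, v}  [seen]
{p, q, r, s, v} --2--> {p, q, r, s, t, u, v}  [seen]
{p, q, s, u} --0--> {p, q, r, s, t, u, v}  [seen]
{p, q, s, u} --1--> {p, q, s, t, u, v}  [new]
{p, q, s, u} --2--> {p, q, r, t, u, v}  [new]
{p, r, t, u} --0--> {p, q, r, s, v}  [seen]
{p, r, t, u} --1--> {p, q, r, s, t, u}  [new]
{p, r, t, u} --2--> {p, q, r, s, t, u, v}  [seen]
{p, q, r, s, t, u, v} --0--> {p, q, r, s, t, u, v}  [seen]
{p, q, r, s, t, u, v} --1--> {p, q, r, s, t, u, v}  [seen]
{p, q, r, s, t, u, v} --2--> {p, q, r, s, t, u, v}  [seen]
{p, q, s, t, u, v} --0--> {p, q, r, s, t, u, v}  [seen]
{p, q, s, t, u, v} --1--> {p, q, r, s, t, u, v}  [seen]
{p, q, s, t, u, v} --2--> {p, q, r, s, t, u, v}  [seen]
{p, q, r, t, u, v} --0--> {p, q, r, s, t, v}  [new]
{p, q, r, t, u, v} --1--> {p, q, r, s, t, u, v}  [seen]
{p, q, r, t, u, v} --2--> {p, q, r, s, t, u, v}  [seen]
{p, q, r, s, t, u} --0--> {p, q, r, s, t, u, v}  [seen]
{p, q, r, s, t, u} --1--> {p, q, r, s, t, u, v}  [seen]
{p, q, r, s, t, u} --2--> {p, q, r, s, t, u, v}  [seen]
{p, q, r, s, t, v} --0--> {p, q, r, s, t, u, v}  [seen]
{p, q, r, s, t, v} --1--> {p, q, r, s, t, u, v}  [seen]
{p, q, r, s, t, v} --2--> {p, q, r, s, t, u, v}  [seen]
Reachable DFA states: {p}, {p, q, r, s, v}, {p, q, s, u}, {p, r, t, u}, {p, q, r, s, t, u, v}, {p, q, s, t, u, v}, {p, q, r, t, u, v}, {p, q, r, s, t, u}, {p, q, r, s, t, v}.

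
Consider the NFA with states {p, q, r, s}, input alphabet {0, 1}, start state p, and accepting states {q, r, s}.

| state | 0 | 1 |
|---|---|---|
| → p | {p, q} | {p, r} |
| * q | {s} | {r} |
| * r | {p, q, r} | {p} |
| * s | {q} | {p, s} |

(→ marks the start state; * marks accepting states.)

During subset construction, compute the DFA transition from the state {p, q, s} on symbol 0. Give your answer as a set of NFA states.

{p, q, s}

δ(p,0) = {p, q}; δ(q,0) = {s}; δ(s,0) = {q}.
Union: {p, q, s}.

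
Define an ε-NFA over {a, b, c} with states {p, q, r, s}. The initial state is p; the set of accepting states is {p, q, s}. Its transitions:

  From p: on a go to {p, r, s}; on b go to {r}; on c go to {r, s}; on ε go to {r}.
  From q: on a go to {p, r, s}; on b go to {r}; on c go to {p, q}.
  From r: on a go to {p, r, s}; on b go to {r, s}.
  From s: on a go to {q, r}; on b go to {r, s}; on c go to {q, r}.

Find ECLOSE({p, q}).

{p, q, r}

Begin with {p, q}.
p →ε {r}; add r.
ε-closure = {p, q, r}.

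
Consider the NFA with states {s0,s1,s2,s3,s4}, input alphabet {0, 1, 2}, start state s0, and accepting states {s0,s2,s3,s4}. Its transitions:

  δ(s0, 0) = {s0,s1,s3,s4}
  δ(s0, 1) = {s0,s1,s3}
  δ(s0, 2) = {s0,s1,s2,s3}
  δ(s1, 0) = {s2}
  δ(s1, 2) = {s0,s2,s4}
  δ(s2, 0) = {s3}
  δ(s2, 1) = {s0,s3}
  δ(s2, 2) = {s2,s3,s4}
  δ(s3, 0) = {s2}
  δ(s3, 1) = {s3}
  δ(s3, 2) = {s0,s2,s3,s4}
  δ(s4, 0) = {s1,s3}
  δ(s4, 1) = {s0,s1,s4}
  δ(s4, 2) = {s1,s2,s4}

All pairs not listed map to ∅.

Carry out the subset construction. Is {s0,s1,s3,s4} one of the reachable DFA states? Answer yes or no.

yes

Start state of the DFA: {s0}.
{s0} --0--> {s0,s1,s3,s4}  [new]
{s0} --1--> {s0,s1,s3}  [new]
{s0} --2--> {s0,s1,s2,s3}  [new]
{s0,s1,s3,s4} --0--> {s0,s1,s2,s3,s4}  [new]
{s0,s1,s3,s4} --1--> {s0,s1,s3,s4}  [seen]
{s0,s1,s3,s4} --2--> {s0,s1,s2,s3,s4}  [seen]
{s0,s1,s3} --0--> {s0,s1,s2,s3,s4}  [seen]
{s0,s1,s3} --1--> {s0,s1,s3}  [seen]
{s0,s1,s3} --2--> {s0,s1,s2,s3,s4}  [seen]
{s0,s1,s2,s3} --0--> {s0,s1,s2,s3,s4}  [seen]
{s0,s1,s2,s3} --1--> {s0,s1,s3}  [seen]
{s0,s1,s2,s3} --2--> {s0,s1,s2,s3,s4}  [seen]
{s0,s1,s2,s3,s4} --0--> {s0,s1,s2,s3,s4}  [seen]
{s0,s1,s2,s3,s4} --1--> {s0,s1,s3,s4}  [seen]
{s0,s1,s2,s3,s4} --2--> {s0,s1,s2,s3,s4}  [seen]
Reachable DFA states: {s0}, {s0,s1,s3,s4}, {s0,s1,s3}, {s0,s1,s2,s3}, {s0,s1,s2,s3,s4}.
{s0,s1,s3,s4} is among them.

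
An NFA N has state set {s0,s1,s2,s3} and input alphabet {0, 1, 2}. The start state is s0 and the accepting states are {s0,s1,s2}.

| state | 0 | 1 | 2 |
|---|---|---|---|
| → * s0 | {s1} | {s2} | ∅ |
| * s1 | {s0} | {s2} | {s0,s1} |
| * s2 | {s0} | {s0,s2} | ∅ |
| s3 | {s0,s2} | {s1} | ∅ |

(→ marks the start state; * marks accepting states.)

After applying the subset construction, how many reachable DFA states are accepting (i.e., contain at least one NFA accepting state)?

5

Start state of the DFA: {s0}.
{s0} --0--> {s1}  [new]
{s0} --1--> {s2}  [new]
{s0} --2--> ∅  [new]
{s1} --0--> {s0}  [seen]
{s1} --1--> {s2}  [seen]
{s1} --2--> {s0,s1}  [new]
{s2} --0--> {s0}  [seen]
{s2} --1--> {s0,s2}  [new]
{s2} --2--> ∅  [seen]
∅ --0--> ∅  [seen]
∅ --1--> ∅  [seen]
∅ --2--> ∅  [seen]
{s0,s1} --0--> {s0,s1}  [seen]
{s0,s1} --1--> {s2}  [seen]
{s0,s1} --2--> {s0,s1}  [seen]
{s0,s2} --0--> {s0,s1}  [seen]
{s0,s2} --1--> {s0,s2}  [seen]
{s0,s2} --2--> ∅  [seen]
Reachable DFA states: {s0}, {s1}, {s2}, ∅, {s0,s1}, {s0,s2}.
Accepting DFA states (contain an NFA accepting state): {s0}, {s1}, {s2}, {s0,s1}, {s0,s2}.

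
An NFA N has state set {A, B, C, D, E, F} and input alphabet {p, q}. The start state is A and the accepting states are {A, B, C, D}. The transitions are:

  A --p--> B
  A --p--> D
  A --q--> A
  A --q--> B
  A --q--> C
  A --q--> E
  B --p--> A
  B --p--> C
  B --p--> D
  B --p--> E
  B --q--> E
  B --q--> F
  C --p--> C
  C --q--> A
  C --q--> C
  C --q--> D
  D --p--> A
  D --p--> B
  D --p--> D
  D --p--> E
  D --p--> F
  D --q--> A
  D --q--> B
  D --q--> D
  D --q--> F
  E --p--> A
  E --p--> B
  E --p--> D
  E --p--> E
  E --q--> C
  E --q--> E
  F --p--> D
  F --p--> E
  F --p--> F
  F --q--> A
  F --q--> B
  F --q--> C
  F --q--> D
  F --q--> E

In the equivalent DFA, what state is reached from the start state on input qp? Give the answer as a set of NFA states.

Start: {A}.
δ(A,q) = {A, B, C, E}.
Union: {A, B, C, E}.
After q: {A, B, C, E}.
δ(A,p) = {B, D}; δ(B,p) = {A, C, D, E}; δ(C,p) = {C}; δ(E,p) = {A, B, D, E}.
Union: {A, B, C, D, E}.
After p: {A, B, C, D, E}.

{A, B, C, D, E}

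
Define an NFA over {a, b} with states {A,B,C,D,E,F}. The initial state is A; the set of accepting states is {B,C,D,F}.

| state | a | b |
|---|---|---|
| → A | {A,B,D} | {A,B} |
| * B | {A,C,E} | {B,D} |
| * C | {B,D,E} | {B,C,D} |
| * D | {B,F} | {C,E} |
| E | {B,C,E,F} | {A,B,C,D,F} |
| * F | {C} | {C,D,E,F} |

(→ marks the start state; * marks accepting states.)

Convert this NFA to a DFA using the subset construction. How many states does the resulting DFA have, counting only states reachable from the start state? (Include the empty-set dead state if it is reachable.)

Start state of the DFA: {A}.
{A} --a--> {A,B,D}  [new]
{A} --b--> {A,B}  [new]
{A,B,D} --a--> {A,B,C,D,E,F}  [new]
{A,B,D} --b--> {A,B,C,D,E}  [new]
{A,B} --a--> {A,B,C,D,E}  [seen]
{A,B} --b--> {A,B,D}  [seen]
{A,B,C,D,E,F} --a--> {A,B,C,D,E,F}  [seen]
{A,B,C,D,E,F} --b--> {A,B,C,D,E,F}  [seen]
{A,B,C,D,E} --a--> {A,B,C,D,E,F}  [seen]
{A,B,C,D,E} --b--> {A,B,C,D,E,F}  [seen]
Reachable DFA states: {A}, {A,B,D}, {A,B}, {A,B,C,D,E,F}, {A,B,C,D,E}.

5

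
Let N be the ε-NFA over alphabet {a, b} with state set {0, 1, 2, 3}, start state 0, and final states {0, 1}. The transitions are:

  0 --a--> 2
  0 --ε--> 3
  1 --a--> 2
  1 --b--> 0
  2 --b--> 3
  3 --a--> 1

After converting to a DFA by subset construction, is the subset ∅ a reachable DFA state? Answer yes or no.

Start state of the DFA: {0, 3} (ε-closure of the NFA start).
{0, 3} --a--> {1, 2}  [new]
{0, 3} --b--> ∅  [new]
{1, 2} --a--> {2}  [new]
{1, 2} --b--> {0, 3}  [seen]
∅ --a--> ∅  [seen]
∅ --b--> ∅  [seen]
{2} --a--> ∅  [seen]
{2} --b--> {3}  [new]
{3} --a--> {1}  [new]
{3} --b--> ∅  [seen]
{1} --a--> {2}  [seen]
{1} --b--> {0, 3}  [seen]
Reachable DFA states: {0, 3}, {1, 2}, ∅, {2}, {3}, {1}.
∅ is among them.

yes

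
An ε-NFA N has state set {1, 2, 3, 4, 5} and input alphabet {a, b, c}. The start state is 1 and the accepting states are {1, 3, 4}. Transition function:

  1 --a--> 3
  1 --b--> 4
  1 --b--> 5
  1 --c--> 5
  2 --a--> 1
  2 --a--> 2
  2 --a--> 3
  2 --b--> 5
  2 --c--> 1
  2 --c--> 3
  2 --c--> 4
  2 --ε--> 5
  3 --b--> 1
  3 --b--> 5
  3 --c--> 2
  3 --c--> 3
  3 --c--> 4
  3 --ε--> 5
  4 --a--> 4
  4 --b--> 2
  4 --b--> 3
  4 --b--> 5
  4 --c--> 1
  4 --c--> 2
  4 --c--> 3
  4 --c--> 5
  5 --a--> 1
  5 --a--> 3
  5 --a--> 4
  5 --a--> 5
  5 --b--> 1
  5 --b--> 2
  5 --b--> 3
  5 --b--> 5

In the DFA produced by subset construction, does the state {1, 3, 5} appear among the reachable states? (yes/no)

no

Start state of the DFA: {1} (ε-closure of the NFA start).
{1} --a--> {3, 5}  [new]
{1} --b--> {4, 5}  [new]
{1} --c--> {5}  [new]
{3, 5} --a--> {1, 3, 4, 5}  [new]
{3, 5} --b--> {1, 2, 3, 5}  [new]
{3, 5} --c--> {2, 3, 4, 5}  [new]
{4, 5} --a--> {1, 3, 4, 5}  [seen]
{4, 5} --b--> {1, 2, 3, 5}  [seen]
{4, 5} --c--> {1, 2, 3, 5}  [seen]
{5} --a--> {1, 3, 4, 5}  [seen]
{5} --b--> {1, 2, 3, 5}  [seen]
{5} --c--> ∅  [new]
{1, 3, 4, 5} --a--> {1, 3, 4, 5}  [seen]
{1, 3, 4, 5} --b--> {1, 2, 3, 4, 5}  [new]
{1, 3, 4, 5} --c--> {1, 2, 3, 4, 5}  [seen]
{1, 2, 3, 5} --a--> {1, 2, 3, 4, 5}  [seen]
{1, 2, 3, 5} --b--> {1, 2, 3, 4, 5}  [seen]
{1, 2, 3, 5} --c--> {1, 2, 3, 4, 5}  [seen]
{2, 3, 4, 5} --a--> {1, 2, 3, 4, 5}  [seen]
{2, 3, 4, 5} --b--> {1, 2, 3, 5}  [seen]
{2, 3, 4, 5} --c--> {1, 2, 3, 4, 5}  [seen]
∅ --a--> ∅  [seen]
∅ --b--> ∅  [seen]
∅ --c--> ∅  [seen]
{1, 2, 3, 4, 5} --a--> {1, 2, 3, 4, 5}  [seen]
{1, 2, 3, 4, 5} --b--> {1, 2, 3, 4, 5}  [seen]
{1, 2, 3, 4, 5} --c--> {1, 2, 3, 4, 5}  [seen]
Reachable DFA states: {1}, {3, 5}, {4, 5}, {5}, {1, 3, 4, 5}, {1, 2, 3, 5}, {2, 3, 4, 5}, ∅, {1, 2, 3, 4, 5}.
{1, 3, 5} is not among them.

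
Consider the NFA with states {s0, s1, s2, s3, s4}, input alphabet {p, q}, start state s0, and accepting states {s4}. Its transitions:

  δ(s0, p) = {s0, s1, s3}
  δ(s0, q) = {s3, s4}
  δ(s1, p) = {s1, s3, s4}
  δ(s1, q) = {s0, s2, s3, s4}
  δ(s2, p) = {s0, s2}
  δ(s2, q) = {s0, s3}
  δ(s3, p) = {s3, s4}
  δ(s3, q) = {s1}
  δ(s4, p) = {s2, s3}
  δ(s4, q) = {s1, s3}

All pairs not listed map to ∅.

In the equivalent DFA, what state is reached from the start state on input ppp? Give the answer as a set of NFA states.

{s0, s1, s2, s3, s4}

Start: {s0}.
δ(s0,p) = {s0, s1, s3}.
Union: {s0, s1, s3}.
After p: {s0, s1, s3}.
δ(s0,p) = {s0, s1, s3}; δ(s1,p) = {s1, s3, s4}; δ(s3,p) = {s3, s4}.
Union: {s0, s1, s3, s4}.
After p: {s0, s1, s3, s4}.
δ(s0,p) = {s0, s1, s3}; δ(s1,p) = {s1, s3, s4}; δ(s3,p) = {s3, s4}; δ(s4,p) = {s2, s3}.
Union: {s0, s1, s2, s3, s4}.
After p: {s0, s1, s2, s3, s4}.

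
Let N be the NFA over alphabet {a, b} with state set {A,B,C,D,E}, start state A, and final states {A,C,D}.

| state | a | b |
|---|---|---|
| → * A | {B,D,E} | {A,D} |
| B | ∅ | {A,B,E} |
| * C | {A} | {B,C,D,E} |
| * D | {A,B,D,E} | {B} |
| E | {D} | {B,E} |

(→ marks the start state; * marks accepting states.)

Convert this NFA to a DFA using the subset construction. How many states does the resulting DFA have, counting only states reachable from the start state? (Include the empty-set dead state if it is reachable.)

6

Start state of the DFA: {A}.
{A} --a--> {B,D,E}  [new]
{A} --b--> {A,D}  [new]
{B,D,E} --a--> {A,B,D,E}  [new]
{B,D,E} --b--> {A,B,E}  [new]
{A,D} --a--> {A,B,D,E}  [seen]
{A,D} --b--> {A,B,D}  [new]
{A,B,D,E} --a--> {A,B,D,E}  [seen]
{A,B,D,E} --b--> {A,B,D,E}  [seen]
{A,B,E} --a--> {B,D,E}  [seen]
{A,B,E} --b--> {A,B,D,E}  [seen]
{A,B,D} --a--> {A,B,D,E}  [seen]
{A,B,D} --b--> {A,B,D,E}  [seen]
Reachable DFA states: {A}, {B,D,E}, {A,D}, {A,B,D,E}, {A,B,E}, {A,B,D}.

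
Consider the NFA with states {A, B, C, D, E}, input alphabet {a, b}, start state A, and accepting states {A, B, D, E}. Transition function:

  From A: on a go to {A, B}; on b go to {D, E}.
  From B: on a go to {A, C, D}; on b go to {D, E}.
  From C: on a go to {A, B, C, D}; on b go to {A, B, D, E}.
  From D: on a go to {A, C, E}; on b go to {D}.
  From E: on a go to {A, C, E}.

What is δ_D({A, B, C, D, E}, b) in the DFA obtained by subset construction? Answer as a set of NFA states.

{A, B, D, E}

δ(A,b) = {D, E}; δ(B,b) = {D, E}; δ(C,b) = {A, B, D, E}; δ(D,b) = {D}; δ(E,b) = ∅.
Union: {A, B, D, E}.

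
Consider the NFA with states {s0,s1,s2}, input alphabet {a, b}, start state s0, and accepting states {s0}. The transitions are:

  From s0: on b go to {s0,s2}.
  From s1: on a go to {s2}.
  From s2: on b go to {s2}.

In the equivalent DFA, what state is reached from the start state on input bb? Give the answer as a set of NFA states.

Start: {s0}.
δ(s0,b) = {s0,s2}.
Union: {s0,s2}.
After b: {s0,s2}.
δ(s0,b) = {s0,s2}; δ(s2,b) = {s2}.
Union: {s0,s2}.
After b: {s0,s2}.

{s0,s2}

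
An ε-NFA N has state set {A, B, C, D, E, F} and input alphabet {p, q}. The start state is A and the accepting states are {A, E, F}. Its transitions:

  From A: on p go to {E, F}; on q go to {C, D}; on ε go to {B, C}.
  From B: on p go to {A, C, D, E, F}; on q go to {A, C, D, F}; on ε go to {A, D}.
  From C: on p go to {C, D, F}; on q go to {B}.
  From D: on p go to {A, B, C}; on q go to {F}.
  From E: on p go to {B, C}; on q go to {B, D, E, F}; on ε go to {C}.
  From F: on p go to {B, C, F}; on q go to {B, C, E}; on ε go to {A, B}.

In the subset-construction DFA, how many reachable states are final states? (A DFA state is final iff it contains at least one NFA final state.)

3

Start state of the DFA: {A, B, C, D} (ε-closure of the NFA start).
{A, B, C, D} --p--> {A, B, C, D, E, F}  [new]
{A, B, C, D} --q--> {A, B, C, D, F}  [new]
{A, B, C, D, E, F} --p--> {A, B, C, D, E, F}  [seen]
{A, B, C, D, E, F} --q--> {A, B, C, D, E, F}  [seen]
{A, B, C, D, F} --p--> {A, B, C, D, E, F}  [seen]
{A, B, C, D, F} --q--> {A, B, C, D, E, F}  [seen]
Reachable DFA states: {A, B, C, D}, {A, B, C, D, E, F}, {A, B, C, D, F}.
Accepting DFA states (contain an NFA accepting state): {A, B, C, D}, {A, B, C, D, E, F}, {A, B, C, D, F}.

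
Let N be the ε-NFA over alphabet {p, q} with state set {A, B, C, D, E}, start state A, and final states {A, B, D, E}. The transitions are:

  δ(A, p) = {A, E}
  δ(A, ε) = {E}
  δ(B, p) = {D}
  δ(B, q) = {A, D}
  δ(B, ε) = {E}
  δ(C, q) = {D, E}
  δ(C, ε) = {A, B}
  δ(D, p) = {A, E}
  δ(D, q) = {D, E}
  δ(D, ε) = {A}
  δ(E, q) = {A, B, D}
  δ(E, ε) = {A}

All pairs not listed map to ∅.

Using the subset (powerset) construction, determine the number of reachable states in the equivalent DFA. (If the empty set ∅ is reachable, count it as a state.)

3

Start state of the DFA: {A, E} (ε-closure of the NFA start).
{A, E} --p--> {A, E}  [seen]
{A, E} --q--> {A, B, D, E}  [new]
{A, B, D, E} --p--> {A, D, E}  [new]
{A, B, D, E} --q--> {A, B, D, E}  [seen]
{A, D, E} --p--> {A, E}  [seen]
{A, D, E} --q--> {A, B, D, E}  [seen]
Reachable DFA states: {A, E}, {A, B, D, E}, {A, D, E}.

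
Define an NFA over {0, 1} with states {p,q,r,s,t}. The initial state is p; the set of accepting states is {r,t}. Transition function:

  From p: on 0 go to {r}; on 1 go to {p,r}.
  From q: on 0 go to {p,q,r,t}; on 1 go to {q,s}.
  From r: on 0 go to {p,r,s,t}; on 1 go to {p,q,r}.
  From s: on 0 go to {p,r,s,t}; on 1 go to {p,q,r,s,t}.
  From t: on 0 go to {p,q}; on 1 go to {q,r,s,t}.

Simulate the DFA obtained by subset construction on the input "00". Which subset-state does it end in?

{p,r,s,t}

Start: {p}.
δ(p,0) = {r}.
Union: {r}.
After 0: {r}.
δ(r,0) = {p,r,s,t}.
Union: {p,r,s,t}.
After 0: {p,r,s,t}.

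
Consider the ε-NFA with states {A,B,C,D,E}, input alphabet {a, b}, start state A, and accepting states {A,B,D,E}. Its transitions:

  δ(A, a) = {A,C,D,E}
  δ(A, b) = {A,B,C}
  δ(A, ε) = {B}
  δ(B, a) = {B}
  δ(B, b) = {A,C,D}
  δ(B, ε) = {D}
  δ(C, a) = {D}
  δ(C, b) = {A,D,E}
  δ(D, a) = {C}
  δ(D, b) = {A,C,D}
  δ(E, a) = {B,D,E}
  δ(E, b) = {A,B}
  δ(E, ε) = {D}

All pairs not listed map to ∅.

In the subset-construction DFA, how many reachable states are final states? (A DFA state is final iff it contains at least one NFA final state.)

3

Start state of the DFA: {A,B,D} (ε-closure of the NFA start).
{A,B,D} --a--> {A,B,C,D,E}  [new]
{A,B,D} --b--> {A,B,C,D}  [new]
{A,B,C,D,E} --a--> {A,B,C,D,E}  [seen]
{A,B,C,D,E} --b--> {A,B,C,D,E}  [seen]
{A,B,C,D} --a--> {A,B,C,D,E}  [seen]
{A,B,C,D} --b--> {A,B,C,D,E}  [seen]
Reachable DFA states: {A,B,D}, {A,B,C,D,E}, {A,B,C,D}.
Accepting DFA states (contain an NFA accepting state): {A,B,D}, {A,B,C,D,E}, {A,B,C,D}.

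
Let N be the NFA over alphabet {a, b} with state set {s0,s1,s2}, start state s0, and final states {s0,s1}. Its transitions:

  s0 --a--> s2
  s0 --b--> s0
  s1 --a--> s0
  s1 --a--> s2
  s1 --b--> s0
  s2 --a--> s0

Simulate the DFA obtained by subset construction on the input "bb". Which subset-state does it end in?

Start: {s0}.
δ(s0,b) = {s0}.
Union: {s0}.
After b: {s0}.
δ(s0,b) = {s0}.
Union: {s0}.
After b: {s0}.

{s0}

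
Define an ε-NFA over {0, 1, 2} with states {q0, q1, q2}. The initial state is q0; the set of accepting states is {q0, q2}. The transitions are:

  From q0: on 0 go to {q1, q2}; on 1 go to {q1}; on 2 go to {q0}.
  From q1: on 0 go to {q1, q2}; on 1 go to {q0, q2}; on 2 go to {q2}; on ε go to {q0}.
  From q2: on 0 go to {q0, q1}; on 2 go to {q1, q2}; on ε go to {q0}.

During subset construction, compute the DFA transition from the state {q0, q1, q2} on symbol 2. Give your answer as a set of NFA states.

{q0, q1, q2}

δ(q0,2) = {q0}; δ(q1,2) = {q2}; δ(q2,2) = {q1, q2}.
Union: {q0, q1, q2}.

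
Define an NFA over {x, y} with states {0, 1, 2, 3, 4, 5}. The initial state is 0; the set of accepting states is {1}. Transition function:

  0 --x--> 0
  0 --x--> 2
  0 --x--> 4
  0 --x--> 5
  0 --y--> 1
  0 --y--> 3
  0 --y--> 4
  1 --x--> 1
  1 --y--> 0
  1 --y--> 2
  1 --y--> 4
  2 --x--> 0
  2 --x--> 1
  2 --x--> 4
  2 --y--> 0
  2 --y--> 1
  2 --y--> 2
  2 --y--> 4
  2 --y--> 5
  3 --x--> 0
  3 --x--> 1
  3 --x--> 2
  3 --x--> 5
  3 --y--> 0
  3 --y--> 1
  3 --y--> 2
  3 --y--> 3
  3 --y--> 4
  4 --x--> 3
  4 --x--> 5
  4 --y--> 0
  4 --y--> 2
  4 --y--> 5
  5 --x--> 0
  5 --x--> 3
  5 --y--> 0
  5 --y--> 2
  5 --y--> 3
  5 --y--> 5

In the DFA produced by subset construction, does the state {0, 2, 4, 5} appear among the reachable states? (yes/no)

Start state of the DFA: {0}.
{0} --x--> {0, 2, 4, 5}  [new]
{0} --y--> {1, 3, 4}  [new]
{0, 2, 4, 5} --x--> {0, 1, 2, 3, 4, 5}  [new]
{0, 2, 4, 5} --y--> {0, 1, 2, 3, 4, 5}  [seen]
{1, 3, 4} --x--> {0, 1, 2, 3, 5}  [new]
{1, 3, 4} --y--> {0, 1, 2, 3, 4, 5}  [seen]
{0, 1, 2, 3, 4, 5} --x--> {0, 1, 2, 3, 4, 5}  [seen]
{0, 1, 2, 3, 4, 5} --y--> {0, 1, 2, 3, 4, 5}  [seen]
{0, 1, 2, 3, 5} --x--> {0, 1, 2, 3, 4, 5}  [seen]
{0, 1, 2, 3, 5} --y--> {0, 1, 2, 3, 4, 5}  [seen]
Reachable DFA states: {0}, {0, 2, 4, 5}, {1, 3, 4}, {0, 1, 2, 3, 4, 5}, {0, 1, 2, 3, 5}.
{0, 2, 4, 5} is among them.

yes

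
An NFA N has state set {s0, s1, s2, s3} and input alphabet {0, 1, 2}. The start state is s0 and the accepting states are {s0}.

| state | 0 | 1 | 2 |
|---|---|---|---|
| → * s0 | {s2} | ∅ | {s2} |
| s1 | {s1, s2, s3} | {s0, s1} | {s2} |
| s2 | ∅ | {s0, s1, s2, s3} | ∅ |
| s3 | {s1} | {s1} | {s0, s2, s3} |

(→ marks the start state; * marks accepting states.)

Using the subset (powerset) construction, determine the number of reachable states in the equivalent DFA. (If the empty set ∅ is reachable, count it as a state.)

7

Start state of the DFA: {s0}.
{s0} --0--> {s2}  [new]
{s0} --1--> ∅  [new]
{s0} --2--> {s2}  [seen]
{s2} --0--> ∅  [seen]
{s2} --1--> {s0, s1, s2, s3}  [new]
{s2} --2--> ∅  [seen]
∅ --0--> ∅  [seen]
∅ --1--> ∅  [seen]
∅ --2--> ∅  [seen]
{s0, s1, s2, s3} --0--> {s1, s2, s3}  [new]
{s0, s1, s2, s3} --1--> {s0, s1, s2, s3}  [seen]
{s0, s1, s2, s3} --2--> {s0, s2, s3}  [new]
{s1, s2, s3} --0--> {s1, s2, s3}  [seen]
{s1, s2, s3} --1--> {s0, s1, s2, s3}  [seen]
{s1, s2, s3} --2--> {s0, s2, s3}  [seen]
{s0, s2, s3} --0--> {s1, s2}  [new]
{s0, s2, s3} --1--> {s0, s1, s2, s3}  [seen]
{s0, s2, s3} --2--> {s0, s2, s3}  [seen]
{s1, s2} --0--> {s1, s2, s3}  [seen]
{s1, s2} --1--> {s0, s1, s2, s3}  [seen]
{s1, s2} --2--> {s2}  [seen]
Reachable DFA states: {s0}, {s2}, ∅, {s0, s1, s2, s3}, {s1, s2, s3}, {s0, s2, s3}, {s1, s2}.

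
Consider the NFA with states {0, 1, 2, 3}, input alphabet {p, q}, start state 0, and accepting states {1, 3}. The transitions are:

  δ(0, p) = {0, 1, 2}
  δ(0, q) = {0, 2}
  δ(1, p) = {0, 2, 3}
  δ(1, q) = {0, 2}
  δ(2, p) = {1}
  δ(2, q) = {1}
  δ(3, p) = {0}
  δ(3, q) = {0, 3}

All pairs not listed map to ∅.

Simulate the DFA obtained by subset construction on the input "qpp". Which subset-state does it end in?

{0, 1, 2, 3}

Start: {0}.
δ(0,q) = {0, 2}.
Union: {0, 2}.
After q: {0, 2}.
δ(0,p) = {0, 1, 2}; δ(2,p) = {1}.
Union: {0, 1, 2}.
After p: {0, 1, 2}.
δ(0,p) = {0, 1, 2}; δ(1,p) = {0, 2, 3}; δ(2,p) = {1}.
Union: {0, 1, 2, 3}.
After p: {0, 1, 2, 3}.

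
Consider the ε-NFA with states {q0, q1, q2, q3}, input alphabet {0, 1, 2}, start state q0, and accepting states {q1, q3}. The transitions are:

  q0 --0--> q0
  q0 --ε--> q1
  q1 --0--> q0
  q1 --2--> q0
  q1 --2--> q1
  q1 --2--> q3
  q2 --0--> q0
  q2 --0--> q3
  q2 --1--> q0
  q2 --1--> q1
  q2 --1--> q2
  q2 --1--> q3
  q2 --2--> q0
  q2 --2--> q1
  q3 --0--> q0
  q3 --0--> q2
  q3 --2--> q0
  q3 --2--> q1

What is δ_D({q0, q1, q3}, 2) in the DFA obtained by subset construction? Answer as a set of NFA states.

δ(q0,2) = ∅; δ(q1,2) = {q0, q1, q3}; δ(q3,2) = {q0, q1}.
Union: {q0, q1, q3}.

{q0, q1, q3}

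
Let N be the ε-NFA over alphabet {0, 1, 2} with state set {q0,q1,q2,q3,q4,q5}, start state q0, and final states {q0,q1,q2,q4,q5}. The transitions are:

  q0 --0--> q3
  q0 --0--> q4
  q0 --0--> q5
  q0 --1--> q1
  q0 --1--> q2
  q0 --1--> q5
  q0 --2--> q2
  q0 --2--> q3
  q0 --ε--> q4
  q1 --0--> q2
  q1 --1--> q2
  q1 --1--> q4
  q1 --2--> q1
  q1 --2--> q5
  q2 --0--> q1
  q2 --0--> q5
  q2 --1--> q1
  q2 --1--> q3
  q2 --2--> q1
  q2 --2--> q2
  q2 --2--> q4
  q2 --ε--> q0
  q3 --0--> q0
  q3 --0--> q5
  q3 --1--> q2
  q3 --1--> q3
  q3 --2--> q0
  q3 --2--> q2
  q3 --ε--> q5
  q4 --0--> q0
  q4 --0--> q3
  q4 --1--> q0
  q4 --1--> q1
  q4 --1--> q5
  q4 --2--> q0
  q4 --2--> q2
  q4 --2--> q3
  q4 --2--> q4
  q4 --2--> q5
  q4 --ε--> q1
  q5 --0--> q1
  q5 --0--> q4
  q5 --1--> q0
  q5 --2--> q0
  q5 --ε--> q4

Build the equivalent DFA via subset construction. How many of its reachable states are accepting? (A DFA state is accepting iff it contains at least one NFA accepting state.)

3

Start state of the DFA: {q0,q1,q4} (ε-closure of the NFA start).
{q0,q1,q4} --0--> {q0,q1,q2,q3,q4,q5}  [new]
{q0,q1,q4} --1--> {q0,q1,q2,q4,q5}  [new]
{q0,q1,q4} --2--> {q0,q1,q2,q3,q4,q5}  [seen]
{q0,q1,q2,q3,q4,q5} --0--> {q0,q1,q2,q3,q4,q5}  [seen]
{q0,q1,q2,q3,q4,q5} --1--> {q0,q1,q2,q3,q4,q5}  [seen]
{q0,q1,q2,q3,q4,q5} --2--> {q0,q1,q2,q3,q4,q5}  [seen]
{q0,q1,q2,q4,q5} --0--> {q0,q1,q2,q3,q4,q5}  [seen]
{q0,q1,q2,q4,q5} --1--> {q0,q1,q2,q3,q4,q5}  [seen]
{q0,q1,q2,q4,q5} --2--> {q0,q1,q2,q3,q4,q5}  [seen]
Reachable DFA states: {q0,q1,q4}, {q0,q1,q2,q3,q4,q5}, {q0,q1,q2,q4,q5}.
Accepting DFA states (contain an NFA accepting state): {q0,q1,q4}, {q0,q1,q2,q3,q4,q5}, {q0,q1,q2,q4,q5}.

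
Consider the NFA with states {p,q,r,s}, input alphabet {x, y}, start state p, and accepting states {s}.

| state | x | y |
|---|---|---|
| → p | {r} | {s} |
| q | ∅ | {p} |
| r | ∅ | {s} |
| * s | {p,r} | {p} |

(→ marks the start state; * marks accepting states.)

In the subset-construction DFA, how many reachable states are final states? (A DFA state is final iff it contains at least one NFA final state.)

1

Start state of the DFA: {p}.
{p} --x--> {r}  [new]
{p} --y--> {s}  [new]
{r} --x--> ∅  [new]
{r} --y--> {s}  [seen]
{s} --x--> {p,r}  [new]
{s} --y--> {p}  [seen]
∅ --x--> ∅  [seen]
∅ --y--> ∅  [seen]
{p,r} --x--> {r}  [seen]
{p,r} --y--> {s}  [seen]
Reachable DFA states: {p}, {r}, {s}, ∅, {p,r}.
Accepting DFA states (contain an NFA accepting state): {s}.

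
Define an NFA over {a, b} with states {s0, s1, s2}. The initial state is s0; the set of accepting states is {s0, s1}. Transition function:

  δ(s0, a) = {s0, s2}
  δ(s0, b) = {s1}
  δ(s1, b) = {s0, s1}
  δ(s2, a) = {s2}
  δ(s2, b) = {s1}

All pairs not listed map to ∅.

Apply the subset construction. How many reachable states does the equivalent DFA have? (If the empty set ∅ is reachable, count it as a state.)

5

Start state of the DFA: {s0}.
{s0} --a--> {s0, s2}  [new]
{s0} --b--> {s1}  [new]
{s0, s2} --a--> {s0, s2}  [seen]
{s0, s2} --b--> {s1}  [seen]
{s1} --a--> ∅  [new]
{s1} --b--> {s0, s1}  [new]
∅ --a--> ∅  [seen]
∅ --b--> ∅  [seen]
{s0, s1} --a--> {s0, s2}  [seen]
{s0, s1} --b--> {s0, s1}  [seen]
Reachable DFA states: {s0}, {s0, s2}, {s1}, ∅, {s0, s1}.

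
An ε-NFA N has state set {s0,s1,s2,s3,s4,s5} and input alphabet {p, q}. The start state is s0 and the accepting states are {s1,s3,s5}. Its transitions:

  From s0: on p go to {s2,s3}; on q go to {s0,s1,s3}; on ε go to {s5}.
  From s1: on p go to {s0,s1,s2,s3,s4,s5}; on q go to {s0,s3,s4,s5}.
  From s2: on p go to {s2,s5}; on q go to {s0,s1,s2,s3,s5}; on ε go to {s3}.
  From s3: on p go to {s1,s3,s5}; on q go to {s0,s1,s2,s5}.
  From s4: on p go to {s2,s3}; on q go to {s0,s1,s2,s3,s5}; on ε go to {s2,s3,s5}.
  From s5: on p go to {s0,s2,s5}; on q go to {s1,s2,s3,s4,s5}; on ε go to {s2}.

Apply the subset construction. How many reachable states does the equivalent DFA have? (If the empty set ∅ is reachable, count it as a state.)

Start state of the DFA: {s0,s2,s3,s5} (ε-closure of the NFA start).
{s0,s2,s3,s5} --p--> {s0,s1,s2,s3,s5}  [new]
{s0,s2,s3,s5} --q--> {s0,s1,s2,s3,s4,s5}  [new]
{s0,s1,s2,s3,s5} --p--> {s0,s1,s2,s3,s4,s5}  [seen]
{s0,s1,s2,s3,s5} --q--> {s0,s1,s2,s3,s4,s5}  [seen]
{s0,s1,s2,s3,s4,s5} --p--> {s0,s1,s2,s3,s4,s5}  [seen]
{s0,s1,s2,s3,s4,s5} --q--> {s0,s1,s2,s3,s4,s5}  [seen]
Reachable DFA states: {s0,s2,s3,s5}, {s0,s1,s2,s3,s5}, {s0,s1,s2,s3,s4,s5}.

3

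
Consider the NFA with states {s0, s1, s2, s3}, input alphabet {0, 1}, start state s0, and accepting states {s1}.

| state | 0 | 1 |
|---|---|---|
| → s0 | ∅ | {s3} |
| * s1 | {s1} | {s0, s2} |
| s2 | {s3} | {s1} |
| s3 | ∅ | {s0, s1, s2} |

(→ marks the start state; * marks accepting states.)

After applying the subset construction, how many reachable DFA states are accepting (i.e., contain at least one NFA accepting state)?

Start state of the DFA: {s0}.
{s0} --0--> ∅  [new]
{s0} --1--> {s3}  [new]
∅ --0--> ∅  [seen]
∅ --1--> ∅  [seen]
{s3} --0--> ∅  [seen]
{s3} --1--> {s0, s1, s2}  [new]
{s0, s1, s2} --0--> {s1, s3}  [new]
{s0, s1, s2} --1--> {s0, s1, s2, s3}  [new]
{s1, s3} --0--> {s1}  [new]
{s1, s3} --1--> {s0, s1, s2}  [seen]
{s0, s1, s2, s3} --0--> {s1, s3}  [seen]
{s0, s1, s2, s3} --1--> {s0, s1, s2, s3}  [seen]
{s1} --0--> {s1}  [seen]
{s1} --1--> {s0, s2}  [new]
{s0, s2} --0--> {s3}  [seen]
{s0, s2} --1--> {s1, s3}  [seen]
Reachable DFA states: {s0}, ∅, {s3}, {s0, s1, s2}, {s1, s3}, {s0, s1, s2, s3}, {s1}, {s0, s2}.
Accepting DFA states (contain an NFA accepting state): {s0, s1, s2}, {s1, s3}, {s0, s1, s2, s3}, {s1}.

4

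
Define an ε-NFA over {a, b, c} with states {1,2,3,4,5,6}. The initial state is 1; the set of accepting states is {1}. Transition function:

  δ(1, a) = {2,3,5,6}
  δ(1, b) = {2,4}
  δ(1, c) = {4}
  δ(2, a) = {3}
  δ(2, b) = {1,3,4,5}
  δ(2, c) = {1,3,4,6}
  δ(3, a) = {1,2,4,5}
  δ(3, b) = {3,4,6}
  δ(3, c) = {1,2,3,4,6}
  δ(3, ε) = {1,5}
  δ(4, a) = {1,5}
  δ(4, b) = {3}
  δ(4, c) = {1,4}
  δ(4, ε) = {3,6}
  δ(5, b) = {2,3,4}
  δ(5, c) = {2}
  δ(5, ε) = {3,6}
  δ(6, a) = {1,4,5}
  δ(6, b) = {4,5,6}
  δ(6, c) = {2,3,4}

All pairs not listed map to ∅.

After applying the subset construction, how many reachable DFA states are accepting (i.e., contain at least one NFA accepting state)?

Start state of the DFA: {1} (ε-closure of the NFA start).
{1} --a--> {1,2,3,5,6}  [new]
{1} --b--> {1,2,3,4,5,6}  [new]
{1} --c--> {1,3,4,5,6}  [new]
{1,2,3,5,6} --a--> {1,2,3,4,5,6}  [seen]
{1,2,3,5,6} --b--> {1,2,3,4,5,6}  [seen]
{1,2,3,5,6} --c--> {1,2,3,4,5,6}  [seen]
{1,2,3,4,5,6} --a--> {1,2,3,4,5,6}  [seen]
{1,2,3,4,5,6} --b--> {1,2,3,4,5,6}  [seen]
{1,2,3,4,5,6} --c--> {1,2,3,4,5,6}  [seen]
{1,3,4,5,6} --a--> {1,2,3,4,5,6}  [seen]
{1,3,4,5,6} --b--> {1,2,3,4,5,6}  [seen]
{1,3,4,5,6} --c--> {1,2,3,4,5,6}  [seen]
Reachable DFA states: {1}, {1,2,3,5,6}, {1,2,3,4,5,6}, {1,3,4,5,6}.
Accepting DFA states (contain an NFA accepting state): {1}, {1,2,3,5,6}, {1,2,3,4,5,6}, {1,3,4,5,6}.

4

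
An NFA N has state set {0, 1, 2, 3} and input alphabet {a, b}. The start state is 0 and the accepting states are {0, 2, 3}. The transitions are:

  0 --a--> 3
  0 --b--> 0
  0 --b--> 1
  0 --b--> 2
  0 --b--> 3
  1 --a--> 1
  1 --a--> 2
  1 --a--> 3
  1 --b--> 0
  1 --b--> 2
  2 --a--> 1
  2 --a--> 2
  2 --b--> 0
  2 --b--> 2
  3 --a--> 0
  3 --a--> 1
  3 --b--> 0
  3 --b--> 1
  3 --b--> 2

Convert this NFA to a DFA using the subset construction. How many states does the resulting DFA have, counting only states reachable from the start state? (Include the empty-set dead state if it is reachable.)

Start state of the DFA: {0}.
{0} --a--> {3}  [new]
{0} --b--> {0, 1, 2, 3}  [new]
{3} --a--> {0, 1}  [new]
{3} --b--> {0, 1, 2}  [new]
{0, 1, 2, 3} --a--> {0, 1, 2, 3}  [seen]
{0, 1, 2, 3} --b--> {0, 1, 2, 3}  [seen]
{0, 1} --a--> {1, 2, 3}  [new]
{0, 1} --b--> {0, 1, 2, 3}  [seen]
{0, 1, 2} --a--> {1, 2, 3}  [seen]
{0, 1, 2} --b--> {0, 1, 2, 3}  [seen]
{1, 2, 3} --a--> {0, 1, 2, 3}  [seen]
{1, 2, 3} --b--> {0, 1, 2}  [seen]
Reachable DFA states: {0}, {3}, {0, 1, 2, 3}, {0, 1}, {0, 1, 2}, {1, 2, 3}.

6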